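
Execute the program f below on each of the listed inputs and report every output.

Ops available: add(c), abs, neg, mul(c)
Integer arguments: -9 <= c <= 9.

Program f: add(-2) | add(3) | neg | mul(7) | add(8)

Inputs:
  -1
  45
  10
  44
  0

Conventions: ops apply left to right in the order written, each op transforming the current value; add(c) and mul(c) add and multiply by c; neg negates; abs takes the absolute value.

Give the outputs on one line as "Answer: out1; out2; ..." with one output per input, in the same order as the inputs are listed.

8; -314; -69; -307; 1

Execution, op by op:
  -1 -> -3 -> 0 -> 0 -> 0 -> 8
  45 -> 43 -> 46 -> -46 -> -322 -> -314
  10 -> 8 -> 11 -> -11 -> -77 -> -69
  44 -> 42 -> 45 -> -45 -> -315 -> -307
  0 -> -2 -> 1 -> -1 -> -7 -> 1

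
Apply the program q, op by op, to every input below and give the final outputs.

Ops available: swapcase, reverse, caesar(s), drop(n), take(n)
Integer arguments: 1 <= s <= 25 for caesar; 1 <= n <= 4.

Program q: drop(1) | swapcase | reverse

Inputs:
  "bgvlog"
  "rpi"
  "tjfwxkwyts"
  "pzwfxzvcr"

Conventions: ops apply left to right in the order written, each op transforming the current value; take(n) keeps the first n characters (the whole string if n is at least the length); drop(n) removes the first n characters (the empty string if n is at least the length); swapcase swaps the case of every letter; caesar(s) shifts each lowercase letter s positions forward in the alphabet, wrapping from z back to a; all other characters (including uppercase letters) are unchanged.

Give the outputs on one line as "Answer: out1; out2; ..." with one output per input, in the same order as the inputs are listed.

"GOLVG"; "IP"; "STYWKXWFJ"; "RCVZXFWZ"

Execution, op by op:
  "bgvlog" -> "gvlog" -> "GVLOG" -> "GOLVG"
  "rpi" -> "pi" -> "PI" -> "IP"
  "tjfwxkwyts" -> "jfwxkwyts" -> "JFWXKWYTS" -> "STYWKXWFJ"
  "pzwfxzvcr" -> "zwfxzvcr" -> "ZWFXZVCR" -> "RCVZXFWZ"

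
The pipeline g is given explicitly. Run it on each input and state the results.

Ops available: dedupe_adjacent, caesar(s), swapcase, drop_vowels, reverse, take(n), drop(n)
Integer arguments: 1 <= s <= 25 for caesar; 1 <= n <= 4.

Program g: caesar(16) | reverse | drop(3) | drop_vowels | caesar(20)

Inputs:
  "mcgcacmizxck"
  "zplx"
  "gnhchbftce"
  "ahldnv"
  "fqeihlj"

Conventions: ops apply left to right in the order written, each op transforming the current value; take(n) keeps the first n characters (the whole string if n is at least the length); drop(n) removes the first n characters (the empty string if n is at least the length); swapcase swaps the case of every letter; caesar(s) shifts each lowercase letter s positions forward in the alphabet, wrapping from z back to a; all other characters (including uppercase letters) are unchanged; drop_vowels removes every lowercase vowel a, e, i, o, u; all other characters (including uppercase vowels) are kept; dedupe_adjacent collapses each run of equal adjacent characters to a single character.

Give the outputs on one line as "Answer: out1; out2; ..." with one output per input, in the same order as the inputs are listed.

"jswmkmqmw"; "j"; "plrmrxq"; "vrk"; "sap"

Execution, op by op:
  "mcgcacmizxck" -> "cswsqscypnsa" -> "asnpycsqswsc" -> "pycsqswsc" -> "pycsqswsc" -> "jswmkmqmw"
  "zplx" -> "pfbn" -> "nbfp" -> "p" -> "p" -> "j"
  "gnhchbftce" -> "wdxsxrvjsu" -> "usjvrxsxdw" -> "vrxsxdw" -> "vrxsxdw" -> "plrmrxq"
  "ahldnv" -> "qxbtdl" -> "ldtbxq" -> "bxq" -> "bxq" -> "vrk"
  "fqeihlj" -> "vguyxbz" -> "zbxyugv" -> "yugv" -> "ygv" -> "sap"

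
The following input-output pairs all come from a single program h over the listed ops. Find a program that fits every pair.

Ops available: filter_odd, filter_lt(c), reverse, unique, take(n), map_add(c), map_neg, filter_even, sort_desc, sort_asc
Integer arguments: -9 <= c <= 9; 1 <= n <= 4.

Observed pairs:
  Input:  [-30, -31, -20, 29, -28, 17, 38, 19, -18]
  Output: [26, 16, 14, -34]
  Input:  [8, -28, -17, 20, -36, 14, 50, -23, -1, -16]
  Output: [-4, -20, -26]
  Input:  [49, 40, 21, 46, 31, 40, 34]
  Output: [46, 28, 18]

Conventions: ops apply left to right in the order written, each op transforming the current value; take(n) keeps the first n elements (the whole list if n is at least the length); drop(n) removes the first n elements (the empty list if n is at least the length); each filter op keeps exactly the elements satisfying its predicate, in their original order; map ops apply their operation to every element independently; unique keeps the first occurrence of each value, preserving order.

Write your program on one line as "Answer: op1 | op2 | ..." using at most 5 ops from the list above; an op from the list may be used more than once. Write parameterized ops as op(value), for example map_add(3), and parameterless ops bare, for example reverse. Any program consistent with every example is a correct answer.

filter_odd | map_add(-3) | reverse | sort_asc | reverse

Check, running the answer program on each example:
  [-30, -31, -20, 29, -28, 17, 38, 19, -18] -> [-31, 29, 17, 19] -> [-34, 26, 14, 16] -> [16, 14, 26, -34] -> [-34, 14, 16, 26] -> [26, 16, 14, -34]
  [8, -28, -17, 20, -36, 14, 50, -23, -1, -16] -> [-17, -23, -1] -> [-20, -26, -4] -> [-4, -26, -20] -> [-26, -20, -4] -> [-4, -20, -26]
  [49, 40, 21, 46, 31, 40, 34] -> [49, 21, 31] -> [46, 18, 28] -> [28, 18, 46] -> [18, 28, 46] -> [46, 28, 18]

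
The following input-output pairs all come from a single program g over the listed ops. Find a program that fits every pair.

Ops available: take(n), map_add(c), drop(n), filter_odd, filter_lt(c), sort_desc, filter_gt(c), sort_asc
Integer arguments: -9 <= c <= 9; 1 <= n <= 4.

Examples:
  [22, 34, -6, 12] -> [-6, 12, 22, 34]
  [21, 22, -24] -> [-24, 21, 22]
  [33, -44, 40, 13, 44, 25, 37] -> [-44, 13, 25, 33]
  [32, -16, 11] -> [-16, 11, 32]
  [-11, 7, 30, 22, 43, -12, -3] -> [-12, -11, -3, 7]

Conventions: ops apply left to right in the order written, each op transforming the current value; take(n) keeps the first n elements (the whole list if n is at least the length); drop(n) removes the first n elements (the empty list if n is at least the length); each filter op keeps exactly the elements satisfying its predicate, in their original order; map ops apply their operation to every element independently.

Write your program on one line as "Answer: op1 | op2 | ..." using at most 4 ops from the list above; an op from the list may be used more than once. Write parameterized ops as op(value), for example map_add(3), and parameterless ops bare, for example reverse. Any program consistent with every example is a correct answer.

map_add(1) | sort_asc | take(4) | map_add(-1)

Check, running the answer program on each example:
  [22, 34, -6, 12] -> [23, 35, -5, 13] -> [-5, 13, 23, 35] -> [-5, 13, 23, 35] -> [-6, 12, 22, 34]
  [21, 22, -24] -> [22, 23, -23] -> [-23, 22, 23] -> [-23, 22, 23] -> [-24, 21, 22]
  [33, -44, 40, 13, 44, 25, 37] -> [34, -43, 41, 14, 45, 26, 38] -> [-43, 14, 26, 34, 38, 41, 45] -> [-43, 14, 26, 34] -> [-44, 13, 25, 33]
  [32, -16, 11] -> [33, -15, 12] -> [-15, 12, 33] -> [-15, 12, 33] -> [-16, 11, 32]
  [-11, 7, 30, 22, 43, -12, -3] -> [-10, 8, 31, 23, 44, -11, -2] -> [-11, -10, -2, 8, 23, 31, 44] -> [-11, -10, -2, 8] -> [-12, -11, -3, 7]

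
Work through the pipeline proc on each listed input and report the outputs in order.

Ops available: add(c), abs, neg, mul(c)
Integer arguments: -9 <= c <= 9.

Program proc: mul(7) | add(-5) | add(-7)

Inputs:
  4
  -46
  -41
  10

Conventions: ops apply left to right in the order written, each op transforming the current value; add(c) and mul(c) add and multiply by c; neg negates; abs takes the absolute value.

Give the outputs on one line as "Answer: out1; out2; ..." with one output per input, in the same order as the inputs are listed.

16; -334; -299; 58

Execution, op by op:
  4 -> 28 -> 23 -> 16
  -46 -> -322 -> -327 -> -334
  -41 -> -287 -> -292 -> -299
  10 -> 70 -> 65 -> 58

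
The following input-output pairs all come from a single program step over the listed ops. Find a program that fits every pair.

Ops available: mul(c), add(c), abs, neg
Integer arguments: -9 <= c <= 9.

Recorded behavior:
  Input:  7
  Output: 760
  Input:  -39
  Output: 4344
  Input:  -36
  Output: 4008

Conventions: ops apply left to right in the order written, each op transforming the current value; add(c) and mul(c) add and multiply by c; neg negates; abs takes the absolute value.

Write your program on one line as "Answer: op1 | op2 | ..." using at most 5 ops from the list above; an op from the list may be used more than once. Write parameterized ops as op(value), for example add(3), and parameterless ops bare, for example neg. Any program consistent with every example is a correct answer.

mul(-4) | mul(-7) | abs | add(-6) | mul(4)

Check, running the answer program on each example:
  7 -> -28 -> 196 -> 196 -> 190 -> 760
  -39 -> 156 -> -1092 -> 1092 -> 1086 -> 4344
  -36 -> 144 -> -1008 -> 1008 -> 1002 -> 4008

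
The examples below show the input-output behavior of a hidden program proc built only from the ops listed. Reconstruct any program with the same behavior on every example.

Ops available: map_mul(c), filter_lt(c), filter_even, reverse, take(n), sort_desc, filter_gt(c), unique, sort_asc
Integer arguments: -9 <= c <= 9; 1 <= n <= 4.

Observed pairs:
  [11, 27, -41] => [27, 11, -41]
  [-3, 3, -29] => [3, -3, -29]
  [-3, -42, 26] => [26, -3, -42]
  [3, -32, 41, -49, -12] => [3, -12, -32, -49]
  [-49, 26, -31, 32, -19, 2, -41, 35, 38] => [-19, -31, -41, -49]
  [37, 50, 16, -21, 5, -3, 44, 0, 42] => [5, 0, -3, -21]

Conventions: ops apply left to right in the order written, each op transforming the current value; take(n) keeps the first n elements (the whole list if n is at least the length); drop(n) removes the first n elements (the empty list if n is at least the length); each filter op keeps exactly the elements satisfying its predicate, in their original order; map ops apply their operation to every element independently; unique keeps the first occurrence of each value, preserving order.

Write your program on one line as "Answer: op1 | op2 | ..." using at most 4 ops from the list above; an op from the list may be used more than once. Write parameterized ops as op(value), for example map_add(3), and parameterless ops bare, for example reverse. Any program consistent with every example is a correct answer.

sort_asc | take(4) | reverse

Check, running the answer program on each example:
  [11, 27, -41] -> [-41, 11, 27] -> [-41, 11, 27] -> [27, 11, -41]
  [-3, 3, -29] -> [-29, -3, 3] -> [-29, -3, 3] -> [3, -3, -29]
  [-3, -42, 26] -> [-42, -3, 26] -> [-42, -3, 26] -> [26, -3, -42]
  [3, -32, 41, -49, -12] -> [-49, -32, -12, 3, 41] -> [-49, -32, -12, 3] -> [3, -12, -32, -49]
  [-49, 26, -31, 32, -19, 2, -41, 35, 38] -> [-49, -41, -31, -19, 2, 26, 32, 35, 38] -> [-49, -41, -31, -19] -> [-19, -31, -41, -49]
  [37, 50, 16, -21, 5, -3, 44, 0, 42] -> [-21, -3, 0, 5, 16, 37, 42, 44, 50] -> [-21, -3, 0, 5] -> [5, 0, -3, -21]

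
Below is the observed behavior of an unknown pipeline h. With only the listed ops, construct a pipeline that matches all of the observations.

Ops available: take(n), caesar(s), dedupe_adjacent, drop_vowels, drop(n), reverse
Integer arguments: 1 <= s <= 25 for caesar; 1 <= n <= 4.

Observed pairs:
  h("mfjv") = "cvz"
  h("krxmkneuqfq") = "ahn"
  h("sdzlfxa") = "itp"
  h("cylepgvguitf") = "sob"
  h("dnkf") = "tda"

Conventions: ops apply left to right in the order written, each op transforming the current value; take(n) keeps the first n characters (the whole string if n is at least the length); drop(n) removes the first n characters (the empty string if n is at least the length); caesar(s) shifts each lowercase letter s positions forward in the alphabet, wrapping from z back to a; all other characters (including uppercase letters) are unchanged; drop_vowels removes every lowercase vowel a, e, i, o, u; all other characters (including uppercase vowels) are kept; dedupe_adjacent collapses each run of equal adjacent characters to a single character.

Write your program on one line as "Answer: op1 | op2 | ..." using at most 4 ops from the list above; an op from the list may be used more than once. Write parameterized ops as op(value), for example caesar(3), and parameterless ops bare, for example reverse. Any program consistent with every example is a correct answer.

take(4) | drop_vowels | caesar(16) | take(3)

Check, running the answer program on each example:
  "mfjv" -> "mfjv" -> "mfjv" -> "cvzl" -> "cvz"
  "krxmkneuqfq" -> "krxm" -> "krxm" -> "ahnc" -> "ahn"
  "sdzlfxa" -> "sdzl" -> "sdzl" -> "itpb" -> "itp"
  "cylepgvguitf" -> "cyle" -> "cyl" -> "sob" -> "sob"
  "dnkf" -> "dnkf" -> "dnkf" -> "tdav" -> "tda"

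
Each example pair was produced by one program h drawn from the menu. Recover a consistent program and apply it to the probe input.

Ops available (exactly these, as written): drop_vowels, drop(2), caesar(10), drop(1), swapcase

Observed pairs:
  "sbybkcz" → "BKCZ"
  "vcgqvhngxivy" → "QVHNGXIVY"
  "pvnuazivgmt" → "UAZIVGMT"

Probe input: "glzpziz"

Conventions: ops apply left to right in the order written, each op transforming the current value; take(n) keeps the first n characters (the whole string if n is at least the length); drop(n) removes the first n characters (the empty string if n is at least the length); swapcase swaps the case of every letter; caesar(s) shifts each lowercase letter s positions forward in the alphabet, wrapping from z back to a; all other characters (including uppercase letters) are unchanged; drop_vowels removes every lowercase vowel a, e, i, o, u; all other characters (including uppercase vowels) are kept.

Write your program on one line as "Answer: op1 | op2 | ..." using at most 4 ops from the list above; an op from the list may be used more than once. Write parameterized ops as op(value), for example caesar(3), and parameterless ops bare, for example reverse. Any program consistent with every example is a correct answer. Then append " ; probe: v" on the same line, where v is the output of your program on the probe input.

drop(2) | swapcase | drop(1) ; probe: "PZIZ"

Check, running the answer program on each example:
  "sbybkcz" -> "ybkcz" -> "YBKCZ" -> "BKCZ"
  "vcgqvhngxivy" -> "gqvhngxivy" -> "GQVHNGXIVY" -> "QVHNGXIVY"
  "pvnuazivgmt" -> "nuazivgmt" -> "NUAZIVGMT" -> "UAZIVGMT"
  probe: "glzpziz" -> "zpziz" -> "ZPZIZ" -> "PZIZ"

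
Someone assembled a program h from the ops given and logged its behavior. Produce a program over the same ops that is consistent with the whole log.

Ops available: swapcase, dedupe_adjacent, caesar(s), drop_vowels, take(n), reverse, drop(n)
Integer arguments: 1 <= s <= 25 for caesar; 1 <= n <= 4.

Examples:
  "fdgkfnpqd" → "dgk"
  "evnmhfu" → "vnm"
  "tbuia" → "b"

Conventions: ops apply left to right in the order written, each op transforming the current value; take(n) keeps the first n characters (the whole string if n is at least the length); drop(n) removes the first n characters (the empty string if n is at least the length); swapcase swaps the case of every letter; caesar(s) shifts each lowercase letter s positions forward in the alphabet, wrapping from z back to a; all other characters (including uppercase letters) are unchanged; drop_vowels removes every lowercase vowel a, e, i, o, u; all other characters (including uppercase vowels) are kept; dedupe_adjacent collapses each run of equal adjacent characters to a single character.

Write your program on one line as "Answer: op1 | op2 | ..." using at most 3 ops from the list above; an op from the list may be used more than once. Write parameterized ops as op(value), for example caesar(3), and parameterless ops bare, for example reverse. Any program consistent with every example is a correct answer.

drop(1) | take(3) | drop_vowels

Check, running the answer program on each example:
  "fdgkfnpqd" -> "dgkfnpqd" -> "dgk" -> "dgk"
  "evnmhfu" -> "vnmhfu" -> "vnm" -> "vnm"
  "tbuia" -> "buia" -> "bui" -> "b"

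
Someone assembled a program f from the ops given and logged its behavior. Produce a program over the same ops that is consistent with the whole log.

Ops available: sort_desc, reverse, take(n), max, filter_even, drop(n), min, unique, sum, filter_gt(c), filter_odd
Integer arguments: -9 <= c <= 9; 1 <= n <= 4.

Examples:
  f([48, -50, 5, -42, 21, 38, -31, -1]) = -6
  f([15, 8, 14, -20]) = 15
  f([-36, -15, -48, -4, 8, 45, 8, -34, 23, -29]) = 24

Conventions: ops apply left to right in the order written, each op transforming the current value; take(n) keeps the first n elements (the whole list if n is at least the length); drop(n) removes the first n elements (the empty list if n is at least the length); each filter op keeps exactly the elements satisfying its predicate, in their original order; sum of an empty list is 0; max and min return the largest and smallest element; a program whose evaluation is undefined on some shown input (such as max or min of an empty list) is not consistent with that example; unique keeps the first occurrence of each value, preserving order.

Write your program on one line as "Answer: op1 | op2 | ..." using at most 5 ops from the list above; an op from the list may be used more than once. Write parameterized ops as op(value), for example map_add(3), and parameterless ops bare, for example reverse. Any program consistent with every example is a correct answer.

reverse | filter_odd | sort_desc | sum

Check, running the answer program on each example:
  [48, -50, 5, -42, 21, 38, -31, -1] -> [-1, -31, 38, 21, -42, 5, -50, 48] -> [-1, -31, 21, 5] -> [21, 5, -1, -31] -> -6
  [15, 8, 14, -20] -> [-20, 14, 8, 15] -> [15] -> [15] -> 15
  [-36, -15, -48, -4, 8, 45, 8, -34, 23, -29] -> [-29, 23, -34, 8, 45, 8, -4, -48, -15, -36] -> [-29, 23, 45, -15] -> [45, 23, -15, -29] -> 24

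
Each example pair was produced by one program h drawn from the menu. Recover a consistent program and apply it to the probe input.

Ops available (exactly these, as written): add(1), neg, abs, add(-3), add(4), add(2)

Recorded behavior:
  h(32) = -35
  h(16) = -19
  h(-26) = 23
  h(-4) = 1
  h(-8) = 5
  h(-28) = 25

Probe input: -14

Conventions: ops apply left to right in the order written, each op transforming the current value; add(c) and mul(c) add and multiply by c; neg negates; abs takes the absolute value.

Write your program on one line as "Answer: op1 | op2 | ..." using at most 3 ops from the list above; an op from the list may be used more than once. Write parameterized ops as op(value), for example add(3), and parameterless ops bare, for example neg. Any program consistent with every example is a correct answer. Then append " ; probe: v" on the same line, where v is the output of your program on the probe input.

neg | add(-3) ; probe: 11

Check, running the answer program on each example:
  32 -> -32 -> -35
  16 -> -16 -> -19
  -26 -> 26 -> 23
  -4 -> 4 -> 1
  -8 -> 8 -> 5
  -28 -> 28 -> 25
  probe: -14 -> 14 -> 11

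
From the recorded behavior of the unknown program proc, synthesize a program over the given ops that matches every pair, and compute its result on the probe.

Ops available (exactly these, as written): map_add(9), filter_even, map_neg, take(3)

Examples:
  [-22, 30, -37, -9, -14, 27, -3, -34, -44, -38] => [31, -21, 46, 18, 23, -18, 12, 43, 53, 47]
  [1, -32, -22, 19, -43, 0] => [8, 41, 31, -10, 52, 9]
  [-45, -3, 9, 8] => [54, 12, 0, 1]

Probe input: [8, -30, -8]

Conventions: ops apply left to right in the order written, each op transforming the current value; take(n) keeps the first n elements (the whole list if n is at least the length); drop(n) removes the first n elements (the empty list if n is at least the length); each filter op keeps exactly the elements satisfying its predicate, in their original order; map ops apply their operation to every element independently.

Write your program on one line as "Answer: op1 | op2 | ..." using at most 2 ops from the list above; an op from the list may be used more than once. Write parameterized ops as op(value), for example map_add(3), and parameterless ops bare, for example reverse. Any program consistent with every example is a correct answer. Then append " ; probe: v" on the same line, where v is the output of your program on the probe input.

map_neg | map_add(9) ; probe: [1, 39, 17]

Check, running the answer program on each example:
  [-22, 30, -37, -9, -14, 27, -3, -34, -44, -38] -> [22, -30, 37, 9, 14, -27, 3, 34, 44, 38] -> [31, -21, 46, 18, 23, -18, 12, 43, 53, 47]
  [1, -32, -22, 19, -43, 0] -> [-1, 32, 22, -19, 43, 0] -> [8, 41, 31, -10, 52, 9]
  [-45, -3, 9, 8] -> [45, 3, -9, -8] -> [54, 12, 0, 1]
  probe: [8, -30, -8] -> [-8, 30, 8] -> [1, 39, 17]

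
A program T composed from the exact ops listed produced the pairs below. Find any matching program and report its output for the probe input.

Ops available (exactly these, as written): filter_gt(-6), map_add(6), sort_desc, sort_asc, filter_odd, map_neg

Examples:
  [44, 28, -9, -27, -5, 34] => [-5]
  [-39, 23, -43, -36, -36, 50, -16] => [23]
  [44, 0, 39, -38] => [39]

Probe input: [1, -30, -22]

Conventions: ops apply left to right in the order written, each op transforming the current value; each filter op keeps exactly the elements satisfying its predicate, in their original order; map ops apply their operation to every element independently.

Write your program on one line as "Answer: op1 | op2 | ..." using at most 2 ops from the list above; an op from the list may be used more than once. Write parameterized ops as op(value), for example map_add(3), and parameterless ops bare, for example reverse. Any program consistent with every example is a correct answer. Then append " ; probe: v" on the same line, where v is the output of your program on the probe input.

filter_gt(-6) | filter_odd ; probe: [1]

Check, running the answer program on each example:
  [44, 28, -9, -27, -5, 34] -> [44, 28, -5, 34] -> [-5]
  [-39, 23, -43, -36, -36, 50, -16] -> [23, 50] -> [23]
  [44, 0, 39, -38] -> [44, 0, 39] -> [39]
  probe: [1, -30, -22] -> [1] -> [1]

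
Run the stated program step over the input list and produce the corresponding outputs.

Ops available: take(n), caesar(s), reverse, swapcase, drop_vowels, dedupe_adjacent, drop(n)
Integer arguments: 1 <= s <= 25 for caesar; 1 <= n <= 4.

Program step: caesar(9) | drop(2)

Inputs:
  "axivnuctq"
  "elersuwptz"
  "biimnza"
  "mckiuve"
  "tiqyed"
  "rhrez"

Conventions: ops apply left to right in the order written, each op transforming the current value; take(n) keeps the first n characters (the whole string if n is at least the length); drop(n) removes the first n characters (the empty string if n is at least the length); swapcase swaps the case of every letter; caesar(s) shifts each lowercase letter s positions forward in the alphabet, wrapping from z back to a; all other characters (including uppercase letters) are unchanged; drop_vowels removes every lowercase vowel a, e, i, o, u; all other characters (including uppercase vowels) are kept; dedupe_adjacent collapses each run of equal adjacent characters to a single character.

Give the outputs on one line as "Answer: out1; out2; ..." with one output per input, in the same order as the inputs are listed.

Execution, op by op:
  "axivnuctq" -> "jgrewdlcz" -> "rewdlcz"
  "elersuwptz" -> "nunabdfyci" -> "nabdfyci"
  "biimnza" -> "krrvwij" -> "rvwij"
  "mckiuve" -> "vltrden" -> "trden"
  "tiqyed" -> "crzhnm" -> "zhnm"
  "rhrez" -> "aqani" -> "ani"

"rewdlcz"; "nabdfyci"; "rvwij"; "trden"; "zhnm"; "ani"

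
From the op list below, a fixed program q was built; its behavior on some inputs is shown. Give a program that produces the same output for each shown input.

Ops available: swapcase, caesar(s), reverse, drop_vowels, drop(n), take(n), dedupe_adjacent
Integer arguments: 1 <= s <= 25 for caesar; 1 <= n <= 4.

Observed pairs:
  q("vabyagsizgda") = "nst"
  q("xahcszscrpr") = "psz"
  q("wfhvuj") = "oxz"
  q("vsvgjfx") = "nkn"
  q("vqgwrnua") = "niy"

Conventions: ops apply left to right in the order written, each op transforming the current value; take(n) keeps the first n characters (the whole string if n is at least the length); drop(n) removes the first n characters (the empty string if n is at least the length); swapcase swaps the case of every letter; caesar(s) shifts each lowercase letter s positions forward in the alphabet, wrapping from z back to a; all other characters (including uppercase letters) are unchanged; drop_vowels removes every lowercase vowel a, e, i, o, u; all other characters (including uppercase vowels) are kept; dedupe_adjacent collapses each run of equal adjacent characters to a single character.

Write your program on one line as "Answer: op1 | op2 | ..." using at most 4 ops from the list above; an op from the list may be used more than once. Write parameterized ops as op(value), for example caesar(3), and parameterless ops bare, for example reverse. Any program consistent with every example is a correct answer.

caesar(18) | take(4) | take(3)

Check, running the answer program on each example:
  "vabyagsizgda" -> "nstqsykaryvs" -> "nstq" -> "nst"
  "xahcszscrpr" -> "pszukrkujhj" -> "pszu" -> "psz"
  "wfhvuj" -> "oxznmb" -> "oxzn" -> "oxz"
  "vsvgjfx" -> "nknybxp" -> "nkny" -> "nkn"
  "vqgwrnua" -> "niyojfms" -> "niyo" -> "niy"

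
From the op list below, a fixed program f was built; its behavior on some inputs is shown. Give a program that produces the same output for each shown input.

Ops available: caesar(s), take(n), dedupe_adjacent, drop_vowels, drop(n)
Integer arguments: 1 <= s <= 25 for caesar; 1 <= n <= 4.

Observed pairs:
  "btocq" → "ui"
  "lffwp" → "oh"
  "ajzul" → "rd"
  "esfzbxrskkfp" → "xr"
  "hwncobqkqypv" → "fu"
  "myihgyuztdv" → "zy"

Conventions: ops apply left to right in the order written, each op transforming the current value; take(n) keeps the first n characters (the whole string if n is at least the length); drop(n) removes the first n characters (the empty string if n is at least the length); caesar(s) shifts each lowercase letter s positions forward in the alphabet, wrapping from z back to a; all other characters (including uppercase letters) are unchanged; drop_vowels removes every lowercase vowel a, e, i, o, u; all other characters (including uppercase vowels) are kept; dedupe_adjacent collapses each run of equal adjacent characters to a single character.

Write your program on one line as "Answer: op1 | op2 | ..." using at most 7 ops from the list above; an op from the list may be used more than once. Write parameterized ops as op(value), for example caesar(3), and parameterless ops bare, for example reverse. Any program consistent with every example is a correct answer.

dedupe_adjacent | drop(2) | drop_vowels | caesar(18) | take(3) | take(2)

Check, running the answer program on each example:
  "btocq" -> "btocq" -> "ocq" -> "cq" -> "ui" -> "ui" -> "ui"
  "lffwp" -> "lfwp" -> "wp" -> "wp" -> "oh" -> "oh" -> "oh"
  "ajzul" -> "ajzul" -> "zul" -> "zl" -> "rd" -> "rd" -> "rd"
  "esfzbxrskkfp" -> "esfzbxrskfp" -> "fzbxrskfp" -> "fzbxrskfp" -> "xrtpjkcxh" -> "xrt" -> "xr"
  "hwncobqkqypv" -> "hwncobqkqypv" -> "ncobqkqypv" -> "ncbqkqypv" -> "futiciqhn" -> "fut" -> "fu"
  "myihgyuztdv" -> "myihgyuztdv" -> "ihgyuztdv" -> "hgyztdv" -> "zyqrlvn" -> "zyq" -> "zy"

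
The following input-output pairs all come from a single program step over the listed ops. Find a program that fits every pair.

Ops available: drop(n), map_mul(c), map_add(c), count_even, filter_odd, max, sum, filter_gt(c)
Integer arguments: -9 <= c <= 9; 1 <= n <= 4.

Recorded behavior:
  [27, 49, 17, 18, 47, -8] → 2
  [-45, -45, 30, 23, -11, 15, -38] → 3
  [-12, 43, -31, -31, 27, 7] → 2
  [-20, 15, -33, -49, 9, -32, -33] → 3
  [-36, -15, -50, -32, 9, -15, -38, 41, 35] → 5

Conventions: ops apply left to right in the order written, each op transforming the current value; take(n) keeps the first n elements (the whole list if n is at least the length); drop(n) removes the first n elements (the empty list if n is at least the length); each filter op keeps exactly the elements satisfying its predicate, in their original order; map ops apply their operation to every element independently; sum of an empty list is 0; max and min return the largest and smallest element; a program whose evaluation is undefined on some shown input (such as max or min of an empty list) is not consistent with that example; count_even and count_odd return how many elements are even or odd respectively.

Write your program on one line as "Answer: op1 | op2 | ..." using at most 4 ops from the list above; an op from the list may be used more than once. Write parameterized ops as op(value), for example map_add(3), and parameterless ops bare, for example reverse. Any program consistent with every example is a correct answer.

map_mul(4) | drop(4) | count_even

Check, running the answer program on each example:
  [27, 49, 17, 18, 47, -8] -> [108, 196, 68, 72, 188, -32] -> [188, -32] -> 2
  [-45, -45, 30, 23, -11, 15, -38] -> [-180, -180, 120, 92, -44, 60, -152] -> [-44, 60, -152] -> 3
  [-12, 43, -31, -31, 27, 7] -> [-48, 172, -124, -124, 108, 28] -> [108, 28] -> 2
  [-20, 15, -33, -49, 9, -32, -33] -> [-80, 60, -132, -196, 36, -128, -132] -> [36, -128, -132] -> 3
  [-36, -15, -50, -32, 9, -15, -38, 41, 35] -> [-144, -60, -200, -128, 36, -60, -152, 164, 140] -> [36, -60, -152, 164, 140] -> 5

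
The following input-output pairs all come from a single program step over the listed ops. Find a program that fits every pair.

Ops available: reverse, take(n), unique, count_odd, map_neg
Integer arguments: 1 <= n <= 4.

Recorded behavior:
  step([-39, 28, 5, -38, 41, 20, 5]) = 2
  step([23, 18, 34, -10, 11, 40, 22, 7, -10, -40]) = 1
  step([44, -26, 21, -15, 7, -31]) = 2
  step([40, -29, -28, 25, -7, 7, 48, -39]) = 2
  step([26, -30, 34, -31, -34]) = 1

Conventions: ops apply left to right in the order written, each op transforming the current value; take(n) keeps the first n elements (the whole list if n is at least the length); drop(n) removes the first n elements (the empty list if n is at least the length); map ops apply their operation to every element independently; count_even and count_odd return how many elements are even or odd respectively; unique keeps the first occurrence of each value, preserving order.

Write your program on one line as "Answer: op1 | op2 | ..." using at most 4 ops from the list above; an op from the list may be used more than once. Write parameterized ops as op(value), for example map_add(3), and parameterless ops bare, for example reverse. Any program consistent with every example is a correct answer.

unique | take(4) | map_neg | count_odd

Check, running the answer program on each example:
  [-39, 28, 5, -38, 41, 20, 5] -> [-39, 28, 5, -38, 41, 20] -> [-39, 28, 5, -38] -> [39, -28, -5, 38] -> 2
  [23, 18, 34, -10, 11, 40, 22, 7, -10, -40] -> [23, 18, 34, -10, 11, 40, 22, 7, -40] -> [23, 18, 34, -10] -> [-23, -18, -34, 10] -> 1
  [44, -26, 21, -15, 7, -31] -> [44, -26, 21, -15, 7, -31] -> [44, -26, 21, -15] -> [-44, 26, -21, 15] -> 2
  [40, -29, -28, 25, -7, 7, 48, -39] -> [40, -29, -28, 25, -7, 7, 48, -39] -> [40, -29, -28, 25] -> [-40, 29, 28, -25] -> 2
  [26, -30, 34, -31, -34] -> [26, -30, 34, -31, -34] -> [26, -30, 34, -31] -> [-26, 30, -34, 31] -> 1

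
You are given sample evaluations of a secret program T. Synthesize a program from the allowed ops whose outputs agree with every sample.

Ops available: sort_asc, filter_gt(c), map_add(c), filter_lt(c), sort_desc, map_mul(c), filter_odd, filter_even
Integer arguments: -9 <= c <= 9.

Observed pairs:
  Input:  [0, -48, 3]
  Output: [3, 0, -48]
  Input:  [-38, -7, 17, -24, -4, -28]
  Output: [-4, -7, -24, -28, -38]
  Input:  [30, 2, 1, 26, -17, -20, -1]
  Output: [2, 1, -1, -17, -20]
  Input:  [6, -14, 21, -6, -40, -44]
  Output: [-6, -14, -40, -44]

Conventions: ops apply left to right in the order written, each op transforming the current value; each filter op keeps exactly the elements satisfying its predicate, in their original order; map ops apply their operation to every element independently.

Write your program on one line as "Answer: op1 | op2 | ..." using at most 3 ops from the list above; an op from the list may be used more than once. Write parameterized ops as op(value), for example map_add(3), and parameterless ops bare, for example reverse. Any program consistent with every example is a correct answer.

filter_lt(4) | sort_asc | sort_desc

Check, running the answer program on each example:
  [0, -48, 3] -> [0, -48, 3] -> [-48, 0, 3] -> [3, 0, -48]
  [-38, -7, 17, -24, -4, -28] -> [-38, -7, -24, -4, -28] -> [-38, -28, -24, -7, -4] -> [-4, -7, -24, -28, -38]
  [30, 2, 1, 26, -17, -20, -1] -> [2, 1, -17, -20, -1] -> [-20, -17, -1, 1, 2] -> [2, 1, -1, -17, -20]
  [6, -14, 21, -6, -40, -44] -> [-14, -6, -40, -44] -> [-44, -40, -14, -6] -> [-6, -14, -40, -44]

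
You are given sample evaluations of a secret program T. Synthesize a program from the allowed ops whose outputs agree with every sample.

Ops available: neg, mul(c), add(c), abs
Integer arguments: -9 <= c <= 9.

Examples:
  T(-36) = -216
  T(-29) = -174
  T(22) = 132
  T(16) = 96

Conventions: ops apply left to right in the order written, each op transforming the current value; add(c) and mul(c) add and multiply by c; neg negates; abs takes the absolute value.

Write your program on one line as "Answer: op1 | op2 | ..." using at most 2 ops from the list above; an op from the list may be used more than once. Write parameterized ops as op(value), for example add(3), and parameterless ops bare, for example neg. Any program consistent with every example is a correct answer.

neg | mul(-6)

Check, running the answer program on each example:
  -36 -> 36 -> -216
  -29 -> 29 -> -174
  22 -> -22 -> 132
  16 -> -16 -> 96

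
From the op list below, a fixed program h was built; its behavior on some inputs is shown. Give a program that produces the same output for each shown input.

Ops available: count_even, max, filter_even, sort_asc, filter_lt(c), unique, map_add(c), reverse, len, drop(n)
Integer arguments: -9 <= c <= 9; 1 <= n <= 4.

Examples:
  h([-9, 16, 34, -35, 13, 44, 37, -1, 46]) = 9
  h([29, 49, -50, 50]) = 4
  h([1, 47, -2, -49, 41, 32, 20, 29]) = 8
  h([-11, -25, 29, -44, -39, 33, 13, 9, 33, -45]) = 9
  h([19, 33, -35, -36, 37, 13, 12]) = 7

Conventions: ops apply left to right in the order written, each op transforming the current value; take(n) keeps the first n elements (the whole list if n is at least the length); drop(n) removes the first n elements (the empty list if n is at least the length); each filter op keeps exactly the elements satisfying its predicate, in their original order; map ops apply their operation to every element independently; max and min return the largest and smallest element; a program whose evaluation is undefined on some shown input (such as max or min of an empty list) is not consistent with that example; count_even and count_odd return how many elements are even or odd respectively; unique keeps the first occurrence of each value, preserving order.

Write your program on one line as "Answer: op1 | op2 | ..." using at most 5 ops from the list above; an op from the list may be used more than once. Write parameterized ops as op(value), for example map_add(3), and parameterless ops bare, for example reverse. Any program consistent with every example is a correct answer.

map_add(9) | unique | reverse | len

Check, running the answer program on each example:
  [-9, 16, 34, -35, 13, 44, 37, -1, 46] -> [0, 25, 43, -26, 22, 53, 46, 8, 55] -> [0, 25, 43, -26, 22, 53, 46, 8, 55] -> [55, 8, 46, 53, 22, -26, 43, 25, 0] -> 9
  [29, 49, -50, 50] -> [38, 58, -41, 59] -> [38, 58, -41, 59] -> [59, -41, 58, 38] -> 4
  [1, 47, -2, -49, 41, 32, 20, 29] -> [10, 56, 7, -40, 50, 41, 29, 38] -> [10, 56, 7, -40, 50, 41, 29, 38] -> [38, 29, 41, 50, -40, 7, 56, 10] -> 8
  [-11, -25, 29, -44, -39, 33, 13, 9, 33, -45] -> [-2, -16, 38, -35, -30, 42, 22, 18, 42, -36] -> [-2, -16, 38, -35, -30, 42, 22, 18, -36] -> [-36, 18, 22, 42, -30, -35, 38, -16, -2] -> 9
  [19, 33, -35, -36, 37, 13, 12] -> [28, 42, -26, -27, 46, 22, 21] -> [28, 42, -26, -27, 46, 22, 21] -> [21, 22, 46, -27, -26, 42, 28] -> 7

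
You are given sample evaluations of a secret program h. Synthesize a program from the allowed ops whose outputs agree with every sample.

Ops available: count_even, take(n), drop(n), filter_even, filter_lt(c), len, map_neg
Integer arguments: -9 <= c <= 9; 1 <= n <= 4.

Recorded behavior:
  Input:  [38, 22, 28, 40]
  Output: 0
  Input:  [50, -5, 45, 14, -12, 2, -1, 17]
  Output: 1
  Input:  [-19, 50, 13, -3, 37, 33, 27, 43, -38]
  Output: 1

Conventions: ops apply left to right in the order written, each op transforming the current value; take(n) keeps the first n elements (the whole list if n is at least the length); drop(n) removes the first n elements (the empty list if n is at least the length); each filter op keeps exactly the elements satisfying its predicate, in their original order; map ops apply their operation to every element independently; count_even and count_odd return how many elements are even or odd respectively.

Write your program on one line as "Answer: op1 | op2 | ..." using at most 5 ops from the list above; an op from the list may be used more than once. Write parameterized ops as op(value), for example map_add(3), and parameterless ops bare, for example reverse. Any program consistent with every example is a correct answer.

filter_lt(4) | drop(2) | map_neg | count_even

Check, running the answer program on each example:
  [38, 22, 28, 40] -> [] -> [] -> [] -> 0
  [50, -5, 45, 14, -12, 2, -1, 17] -> [-5, -12, 2, -1] -> [2, -1] -> [-2, 1] -> 1
  [-19, 50, 13, -3, 37, 33, 27, 43, -38] -> [-19, -3, -38] -> [-38] -> [38] -> 1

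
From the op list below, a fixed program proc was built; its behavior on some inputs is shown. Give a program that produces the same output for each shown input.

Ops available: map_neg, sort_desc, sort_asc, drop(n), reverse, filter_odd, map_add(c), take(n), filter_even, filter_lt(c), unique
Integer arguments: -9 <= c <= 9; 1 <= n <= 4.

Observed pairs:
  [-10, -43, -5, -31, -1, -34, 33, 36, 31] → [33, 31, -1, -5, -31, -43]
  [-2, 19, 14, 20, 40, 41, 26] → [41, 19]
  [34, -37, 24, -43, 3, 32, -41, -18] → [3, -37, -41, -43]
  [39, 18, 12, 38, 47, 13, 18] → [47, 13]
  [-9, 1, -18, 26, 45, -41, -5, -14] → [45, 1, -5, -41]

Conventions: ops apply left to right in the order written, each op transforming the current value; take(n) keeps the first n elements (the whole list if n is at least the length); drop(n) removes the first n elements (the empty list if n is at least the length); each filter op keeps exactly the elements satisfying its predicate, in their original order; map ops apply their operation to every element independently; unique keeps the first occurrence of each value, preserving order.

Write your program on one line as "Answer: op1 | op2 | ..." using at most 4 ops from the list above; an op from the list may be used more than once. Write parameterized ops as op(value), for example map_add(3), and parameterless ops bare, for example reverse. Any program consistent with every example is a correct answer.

unique | drop(1) | sort_desc | filter_odd

Check, running the answer program on each example:
  [-10, -43, -5, -31, -1, -34, 33, 36, 31] -> [-10, -43, -5, -31, -1, -34, 33, 36, 31] -> [-43, -5, -31, -1, -34, 33, 36, 31] -> [36, 33, 31, -1, -5, -31, -34, -43] -> [33, 31, -1, -5, -31, -43]
  [-2, 19, 14, 20, 40, 41, 26] -> [-2, 19, 14, 20, 40, 41, 26] -> [19, 14, 20, 40, 41, 26] -> [41, 40, 26, 20, 19, 14] -> [41, 19]
  [34, -37, 24, -43, 3, 32, -41, -18] -> [34, -37, 24, -43, 3, 32, -41, -18] -> [-37, 24, -43, 3, 32, -41, -18] -> [32, 24, 3, -18, -37, -41, -43] -> [3, -37, -41, -43]
  [39, 18, 12, 38, 47, 13, 18] -> [39, 18, 12, 38, 47, 13] -> [18, 12, 38, 47, 13] -> [47, 38, 18, 13, 12] -> [47, 13]
  [-9, 1, -18, 26, 45, -41, -5, -14] -> [-9, 1, -18, 26, 45, -41, -5, -14] -> [1, -18, 26, 45, -41, -5, -14] -> [45, 26, 1, -5, -14, -18, -41] -> [45, 1, -5, -41]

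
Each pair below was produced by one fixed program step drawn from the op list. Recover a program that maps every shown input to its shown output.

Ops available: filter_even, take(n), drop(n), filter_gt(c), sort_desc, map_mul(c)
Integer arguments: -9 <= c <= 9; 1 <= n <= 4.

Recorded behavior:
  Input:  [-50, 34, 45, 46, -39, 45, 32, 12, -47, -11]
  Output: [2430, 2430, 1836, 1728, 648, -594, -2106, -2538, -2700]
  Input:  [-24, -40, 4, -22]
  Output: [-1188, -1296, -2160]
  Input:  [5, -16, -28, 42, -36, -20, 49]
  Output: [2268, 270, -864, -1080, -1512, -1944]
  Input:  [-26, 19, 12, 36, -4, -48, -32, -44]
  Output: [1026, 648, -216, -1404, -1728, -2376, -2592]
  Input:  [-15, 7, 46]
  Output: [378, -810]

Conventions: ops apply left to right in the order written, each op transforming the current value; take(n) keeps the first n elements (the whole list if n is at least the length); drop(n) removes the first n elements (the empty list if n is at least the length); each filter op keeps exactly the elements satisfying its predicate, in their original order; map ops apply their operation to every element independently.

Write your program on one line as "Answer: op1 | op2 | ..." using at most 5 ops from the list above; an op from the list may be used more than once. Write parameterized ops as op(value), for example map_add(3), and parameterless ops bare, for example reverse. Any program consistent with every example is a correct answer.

sort_desc | drop(1) | map_mul(-9) | map_mul(-6)

Check, running the answer program on each example:
  [-50, 34, 45, 46, -39, 45, 32, 12, -47, -11] -> [46, 45, 45, 34, 32, 12, -11, -39, -47, -50] -> [45, 45, 34, 32, 12, -11, -39, -47, -50] -> [-405, -405, -306, -288, -108, 99, 351, 423, 450] -> [2430, 2430, 1836, 1728, 648, -594, -2106, -2538, -2700]
  [-24, -40, 4, -22] -> [4, -22, -24, -40] -> [-22, -24, -40] -> [198, 216, 360] -> [-1188, -1296, -2160]
  [5, -16, -28, 42, -36, -20, 49] -> [49, 42, 5, -16, -20, -28, -36] -> [42, 5, -16, -20, -28, -36] -> [-378, -45, 144, 180, 252, 324] -> [2268, 270, -864, -1080, -1512, -1944]
  [-26, 19, 12, 36, -4, -48, -32, -44] -> [36, 19, 12, -4, -26, -32, -44, -48] -> [19, 12, -4, -26, -32, -44, -48] -> [-171, -108, 36, 234, 288, 396, 432] -> [1026, 648, -216, -1404, -1728, -2376, -2592]
  [-15, 7, 46] -> [46, 7, -15] -> [7, -15] -> [-63, 135] -> [378, -810]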